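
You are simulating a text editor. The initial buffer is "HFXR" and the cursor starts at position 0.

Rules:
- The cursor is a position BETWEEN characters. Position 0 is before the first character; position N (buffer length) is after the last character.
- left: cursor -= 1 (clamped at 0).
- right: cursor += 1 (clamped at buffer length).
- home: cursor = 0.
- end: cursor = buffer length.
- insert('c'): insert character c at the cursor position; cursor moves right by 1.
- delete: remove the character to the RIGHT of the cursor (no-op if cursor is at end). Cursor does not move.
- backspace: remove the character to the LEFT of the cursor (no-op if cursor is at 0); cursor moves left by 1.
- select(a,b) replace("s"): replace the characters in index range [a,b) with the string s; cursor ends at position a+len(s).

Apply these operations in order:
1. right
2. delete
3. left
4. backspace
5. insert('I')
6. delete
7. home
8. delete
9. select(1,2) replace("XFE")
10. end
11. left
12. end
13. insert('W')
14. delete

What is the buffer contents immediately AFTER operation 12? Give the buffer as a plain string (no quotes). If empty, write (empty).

Answer: XXFE

Derivation:
After op 1 (right): buf='HFXR' cursor=1
After op 2 (delete): buf='HXR' cursor=1
After op 3 (left): buf='HXR' cursor=0
After op 4 (backspace): buf='HXR' cursor=0
After op 5 (insert('I')): buf='IHXR' cursor=1
After op 6 (delete): buf='IXR' cursor=1
After op 7 (home): buf='IXR' cursor=0
After op 8 (delete): buf='XR' cursor=0
After op 9 (select(1,2) replace("XFE")): buf='XXFE' cursor=4
After op 10 (end): buf='XXFE' cursor=4
After op 11 (left): buf='XXFE' cursor=3
After op 12 (end): buf='XXFE' cursor=4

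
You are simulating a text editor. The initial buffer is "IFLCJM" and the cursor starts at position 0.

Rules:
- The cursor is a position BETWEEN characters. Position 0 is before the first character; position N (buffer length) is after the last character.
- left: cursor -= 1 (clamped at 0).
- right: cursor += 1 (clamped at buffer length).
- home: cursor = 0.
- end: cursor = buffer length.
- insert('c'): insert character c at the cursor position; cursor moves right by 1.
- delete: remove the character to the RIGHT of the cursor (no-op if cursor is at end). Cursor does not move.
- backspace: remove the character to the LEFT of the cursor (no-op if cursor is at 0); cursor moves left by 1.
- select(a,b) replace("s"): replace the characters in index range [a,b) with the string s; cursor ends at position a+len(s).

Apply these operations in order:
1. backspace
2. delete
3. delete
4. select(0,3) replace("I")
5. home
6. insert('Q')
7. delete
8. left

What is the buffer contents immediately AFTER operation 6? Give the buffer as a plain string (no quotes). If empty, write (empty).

Answer: QIM

Derivation:
After op 1 (backspace): buf='IFLCJM' cursor=0
After op 2 (delete): buf='FLCJM' cursor=0
After op 3 (delete): buf='LCJM' cursor=0
After op 4 (select(0,3) replace("I")): buf='IM' cursor=1
After op 5 (home): buf='IM' cursor=0
After op 6 (insert('Q')): buf='QIM' cursor=1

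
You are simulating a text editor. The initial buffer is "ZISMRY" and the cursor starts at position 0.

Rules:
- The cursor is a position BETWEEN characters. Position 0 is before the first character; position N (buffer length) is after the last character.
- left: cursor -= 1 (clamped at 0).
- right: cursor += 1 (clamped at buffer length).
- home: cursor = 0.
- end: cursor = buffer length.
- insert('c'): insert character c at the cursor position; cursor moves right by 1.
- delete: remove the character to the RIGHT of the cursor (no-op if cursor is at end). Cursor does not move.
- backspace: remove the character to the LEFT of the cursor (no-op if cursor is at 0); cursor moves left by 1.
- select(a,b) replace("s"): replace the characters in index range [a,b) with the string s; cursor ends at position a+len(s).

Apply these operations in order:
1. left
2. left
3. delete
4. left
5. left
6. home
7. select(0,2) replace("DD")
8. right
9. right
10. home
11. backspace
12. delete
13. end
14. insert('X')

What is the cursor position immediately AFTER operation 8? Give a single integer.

After op 1 (left): buf='ZISMRY' cursor=0
After op 2 (left): buf='ZISMRY' cursor=0
After op 3 (delete): buf='ISMRY' cursor=0
After op 4 (left): buf='ISMRY' cursor=0
After op 5 (left): buf='ISMRY' cursor=0
After op 6 (home): buf='ISMRY' cursor=0
After op 7 (select(0,2) replace("DD")): buf='DDMRY' cursor=2
After op 8 (right): buf='DDMRY' cursor=3

Answer: 3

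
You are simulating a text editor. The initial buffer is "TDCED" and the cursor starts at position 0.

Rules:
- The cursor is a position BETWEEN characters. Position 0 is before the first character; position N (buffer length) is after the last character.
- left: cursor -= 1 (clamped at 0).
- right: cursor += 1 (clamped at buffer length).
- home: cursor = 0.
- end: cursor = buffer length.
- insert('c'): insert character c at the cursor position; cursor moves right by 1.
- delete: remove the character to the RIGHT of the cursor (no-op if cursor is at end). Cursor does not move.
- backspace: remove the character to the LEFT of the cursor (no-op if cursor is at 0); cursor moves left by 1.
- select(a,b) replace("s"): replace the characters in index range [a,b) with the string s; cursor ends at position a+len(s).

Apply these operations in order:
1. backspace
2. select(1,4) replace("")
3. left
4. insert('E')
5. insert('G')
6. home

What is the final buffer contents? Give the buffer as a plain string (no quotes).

After op 1 (backspace): buf='TDCED' cursor=0
After op 2 (select(1,4) replace("")): buf='TD' cursor=1
After op 3 (left): buf='TD' cursor=0
After op 4 (insert('E')): buf='ETD' cursor=1
After op 5 (insert('G')): buf='EGTD' cursor=2
After op 6 (home): buf='EGTD' cursor=0

Answer: EGTD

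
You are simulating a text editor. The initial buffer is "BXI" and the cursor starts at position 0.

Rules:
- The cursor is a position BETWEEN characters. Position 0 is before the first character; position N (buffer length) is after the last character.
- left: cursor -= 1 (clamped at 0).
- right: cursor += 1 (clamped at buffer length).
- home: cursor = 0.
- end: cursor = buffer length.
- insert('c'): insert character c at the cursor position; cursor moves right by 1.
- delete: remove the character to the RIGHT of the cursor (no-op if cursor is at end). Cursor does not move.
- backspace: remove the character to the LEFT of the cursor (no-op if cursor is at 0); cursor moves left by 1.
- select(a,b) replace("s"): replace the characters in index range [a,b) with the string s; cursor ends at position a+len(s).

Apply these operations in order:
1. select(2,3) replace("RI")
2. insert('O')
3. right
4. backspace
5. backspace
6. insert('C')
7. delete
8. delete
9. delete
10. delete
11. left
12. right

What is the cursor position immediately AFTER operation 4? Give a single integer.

Answer: 4

Derivation:
After op 1 (select(2,3) replace("RI")): buf='BXRI' cursor=4
After op 2 (insert('O')): buf='BXRIO' cursor=5
After op 3 (right): buf='BXRIO' cursor=5
After op 4 (backspace): buf='BXRI' cursor=4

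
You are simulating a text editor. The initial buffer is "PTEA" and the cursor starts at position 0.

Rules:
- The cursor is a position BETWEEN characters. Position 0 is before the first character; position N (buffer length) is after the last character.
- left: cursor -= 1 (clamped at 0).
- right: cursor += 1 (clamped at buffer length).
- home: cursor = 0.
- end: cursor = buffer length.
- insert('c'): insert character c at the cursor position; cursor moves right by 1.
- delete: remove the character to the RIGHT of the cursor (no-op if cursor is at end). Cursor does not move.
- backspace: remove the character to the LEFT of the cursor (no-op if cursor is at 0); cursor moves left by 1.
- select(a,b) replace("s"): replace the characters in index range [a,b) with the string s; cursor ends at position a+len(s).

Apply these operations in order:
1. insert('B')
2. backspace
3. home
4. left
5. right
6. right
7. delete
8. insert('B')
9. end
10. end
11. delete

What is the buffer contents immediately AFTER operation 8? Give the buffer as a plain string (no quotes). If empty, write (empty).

Answer: PTBA

Derivation:
After op 1 (insert('B')): buf='BPTEA' cursor=1
After op 2 (backspace): buf='PTEA' cursor=0
After op 3 (home): buf='PTEA' cursor=0
After op 4 (left): buf='PTEA' cursor=0
After op 5 (right): buf='PTEA' cursor=1
After op 6 (right): buf='PTEA' cursor=2
After op 7 (delete): buf='PTA' cursor=2
After op 8 (insert('B')): buf='PTBA' cursor=3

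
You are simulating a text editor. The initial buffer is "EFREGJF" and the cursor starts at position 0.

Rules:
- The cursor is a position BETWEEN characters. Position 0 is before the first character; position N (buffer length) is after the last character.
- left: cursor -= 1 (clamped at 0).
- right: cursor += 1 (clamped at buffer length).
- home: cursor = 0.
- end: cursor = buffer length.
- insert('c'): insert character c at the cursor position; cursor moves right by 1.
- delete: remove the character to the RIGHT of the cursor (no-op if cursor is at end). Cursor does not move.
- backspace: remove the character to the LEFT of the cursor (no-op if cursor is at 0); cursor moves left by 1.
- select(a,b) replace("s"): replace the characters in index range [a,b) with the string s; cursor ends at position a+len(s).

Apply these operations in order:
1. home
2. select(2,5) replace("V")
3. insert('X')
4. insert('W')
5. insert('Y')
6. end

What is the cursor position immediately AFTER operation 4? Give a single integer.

After op 1 (home): buf='EFREGJF' cursor=0
After op 2 (select(2,5) replace("V")): buf='EFVJF' cursor=3
After op 3 (insert('X')): buf='EFVXJF' cursor=4
After op 4 (insert('W')): buf='EFVXWJF' cursor=5

Answer: 5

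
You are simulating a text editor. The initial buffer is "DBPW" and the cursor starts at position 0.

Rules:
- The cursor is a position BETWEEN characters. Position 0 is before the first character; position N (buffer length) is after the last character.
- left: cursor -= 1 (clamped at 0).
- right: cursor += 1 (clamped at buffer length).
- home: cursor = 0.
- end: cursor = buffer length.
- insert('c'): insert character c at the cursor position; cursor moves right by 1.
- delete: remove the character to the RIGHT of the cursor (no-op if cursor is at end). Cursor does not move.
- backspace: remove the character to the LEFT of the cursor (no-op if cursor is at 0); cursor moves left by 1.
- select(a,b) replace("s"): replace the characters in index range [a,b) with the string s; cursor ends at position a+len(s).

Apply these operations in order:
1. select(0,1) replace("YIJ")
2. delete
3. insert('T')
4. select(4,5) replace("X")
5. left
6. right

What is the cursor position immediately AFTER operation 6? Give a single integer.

After op 1 (select(0,1) replace("YIJ")): buf='YIJBPW' cursor=3
After op 2 (delete): buf='YIJPW' cursor=3
After op 3 (insert('T')): buf='YIJTPW' cursor=4
After op 4 (select(4,5) replace("X")): buf='YIJTXW' cursor=5
After op 5 (left): buf='YIJTXW' cursor=4
After op 6 (right): buf='YIJTXW' cursor=5

Answer: 5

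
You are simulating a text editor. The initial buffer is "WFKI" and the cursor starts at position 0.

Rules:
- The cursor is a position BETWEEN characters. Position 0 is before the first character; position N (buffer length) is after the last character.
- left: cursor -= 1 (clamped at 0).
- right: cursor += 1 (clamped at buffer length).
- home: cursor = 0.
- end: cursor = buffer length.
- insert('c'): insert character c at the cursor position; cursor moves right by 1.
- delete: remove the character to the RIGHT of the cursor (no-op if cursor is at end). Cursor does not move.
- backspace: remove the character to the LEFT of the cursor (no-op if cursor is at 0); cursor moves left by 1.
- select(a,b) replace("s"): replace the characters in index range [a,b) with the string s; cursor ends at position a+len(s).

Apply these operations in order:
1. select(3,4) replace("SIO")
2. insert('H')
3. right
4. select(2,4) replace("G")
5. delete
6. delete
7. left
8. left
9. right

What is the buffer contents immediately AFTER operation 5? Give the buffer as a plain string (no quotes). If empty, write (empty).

Answer: WFGOH

Derivation:
After op 1 (select(3,4) replace("SIO")): buf='WFKSIO' cursor=6
After op 2 (insert('H')): buf='WFKSIOH' cursor=7
After op 3 (right): buf='WFKSIOH' cursor=7
After op 4 (select(2,4) replace("G")): buf='WFGIOH' cursor=3
After op 5 (delete): buf='WFGOH' cursor=3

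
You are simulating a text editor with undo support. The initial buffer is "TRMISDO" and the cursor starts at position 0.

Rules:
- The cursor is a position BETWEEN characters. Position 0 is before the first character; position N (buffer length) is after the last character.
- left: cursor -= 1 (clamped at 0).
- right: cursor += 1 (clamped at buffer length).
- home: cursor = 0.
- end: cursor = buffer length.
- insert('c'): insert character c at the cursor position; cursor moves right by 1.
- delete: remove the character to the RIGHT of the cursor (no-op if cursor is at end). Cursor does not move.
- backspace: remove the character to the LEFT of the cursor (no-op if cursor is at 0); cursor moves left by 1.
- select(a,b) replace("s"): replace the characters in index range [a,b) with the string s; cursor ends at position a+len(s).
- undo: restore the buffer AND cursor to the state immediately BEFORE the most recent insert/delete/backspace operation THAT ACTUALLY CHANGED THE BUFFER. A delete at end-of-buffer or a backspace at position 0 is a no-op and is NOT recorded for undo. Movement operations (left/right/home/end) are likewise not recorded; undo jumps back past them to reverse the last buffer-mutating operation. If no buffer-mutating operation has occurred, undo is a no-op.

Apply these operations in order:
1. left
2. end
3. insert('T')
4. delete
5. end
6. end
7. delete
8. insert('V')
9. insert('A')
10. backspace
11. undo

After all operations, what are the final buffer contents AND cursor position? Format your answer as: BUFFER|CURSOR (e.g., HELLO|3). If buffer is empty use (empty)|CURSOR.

After op 1 (left): buf='TRMISDO' cursor=0
After op 2 (end): buf='TRMISDO' cursor=7
After op 3 (insert('T')): buf='TRMISDOT' cursor=8
After op 4 (delete): buf='TRMISDOT' cursor=8
After op 5 (end): buf='TRMISDOT' cursor=8
After op 6 (end): buf='TRMISDOT' cursor=8
After op 7 (delete): buf='TRMISDOT' cursor=8
After op 8 (insert('V')): buf='TRMISDOTV' cursor=9
After op 9 (insert('A')): buf='TRMISDOTVA' cursor=10
After op 10 (backspace): buf='TRMISDOTV' cursor=9
After op 11 (undo): buf='TRMISDOTVA' cursor=10

Answer: TRMISDOTVA|10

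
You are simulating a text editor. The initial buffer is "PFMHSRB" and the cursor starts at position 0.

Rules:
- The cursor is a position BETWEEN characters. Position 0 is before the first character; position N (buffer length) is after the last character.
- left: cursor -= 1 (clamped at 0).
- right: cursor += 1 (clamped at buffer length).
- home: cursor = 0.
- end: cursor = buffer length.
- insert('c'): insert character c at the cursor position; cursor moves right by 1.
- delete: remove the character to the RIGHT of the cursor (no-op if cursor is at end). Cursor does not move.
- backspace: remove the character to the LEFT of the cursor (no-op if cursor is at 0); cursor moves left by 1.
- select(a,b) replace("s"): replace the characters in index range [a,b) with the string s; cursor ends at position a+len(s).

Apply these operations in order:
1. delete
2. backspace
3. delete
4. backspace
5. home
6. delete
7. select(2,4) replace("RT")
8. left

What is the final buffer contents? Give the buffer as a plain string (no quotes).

After op 1 (delete): buf='FMHSRB' cursor=0
After op 2 (backspace): buf='FMHSRB' cursor=0
After op 3 (delete): buf='MHSRB' cursor=0
After op 4 (backspace): buf='MHSRB' cursor=0
After op 5 (home): buf='MHSRB' cursor=0
After op 6 (delete): buf='HSRB' cursor=0
After op 7 (select(2,4) replace("RT")): buf='HSRT' cursor=4
After op 8 (left): buf='HSRT' cursor=3

Answer: HSRT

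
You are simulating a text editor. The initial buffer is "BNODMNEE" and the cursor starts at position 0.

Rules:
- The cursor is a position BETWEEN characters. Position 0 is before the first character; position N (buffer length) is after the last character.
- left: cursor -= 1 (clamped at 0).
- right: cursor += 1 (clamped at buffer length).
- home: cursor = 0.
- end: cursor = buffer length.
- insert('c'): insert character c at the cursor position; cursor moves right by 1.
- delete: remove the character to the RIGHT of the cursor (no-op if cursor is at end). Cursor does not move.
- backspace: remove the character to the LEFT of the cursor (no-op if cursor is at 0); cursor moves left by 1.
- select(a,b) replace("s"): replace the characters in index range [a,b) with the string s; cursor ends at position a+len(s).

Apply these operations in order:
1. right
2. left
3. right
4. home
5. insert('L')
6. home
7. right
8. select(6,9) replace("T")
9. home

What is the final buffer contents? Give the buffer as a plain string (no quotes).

After op 1 (right): buf='BNODMNEE' cursor=1
After op 2 (left): buf='BNODMNEE' cursor=0
After op 3 (right): buf='BNODMNEE' cursor=1
After op 4 (home): buf='BNODMNEE' cursor=0
After op 5 (insert('L')): buf='LBNODMNEE' cursor=1
After op 6 (home): buf='LBNODMNEE' cursor=0
After op 7 (right): buf='LBNODMNEE' cursor=1
After op 8 (select(6,9) replace("T")): buf='LBNODMT' cursor=7
After op 9 (home): buf='LBNODMT' cursor=0

Answer: LBNODMT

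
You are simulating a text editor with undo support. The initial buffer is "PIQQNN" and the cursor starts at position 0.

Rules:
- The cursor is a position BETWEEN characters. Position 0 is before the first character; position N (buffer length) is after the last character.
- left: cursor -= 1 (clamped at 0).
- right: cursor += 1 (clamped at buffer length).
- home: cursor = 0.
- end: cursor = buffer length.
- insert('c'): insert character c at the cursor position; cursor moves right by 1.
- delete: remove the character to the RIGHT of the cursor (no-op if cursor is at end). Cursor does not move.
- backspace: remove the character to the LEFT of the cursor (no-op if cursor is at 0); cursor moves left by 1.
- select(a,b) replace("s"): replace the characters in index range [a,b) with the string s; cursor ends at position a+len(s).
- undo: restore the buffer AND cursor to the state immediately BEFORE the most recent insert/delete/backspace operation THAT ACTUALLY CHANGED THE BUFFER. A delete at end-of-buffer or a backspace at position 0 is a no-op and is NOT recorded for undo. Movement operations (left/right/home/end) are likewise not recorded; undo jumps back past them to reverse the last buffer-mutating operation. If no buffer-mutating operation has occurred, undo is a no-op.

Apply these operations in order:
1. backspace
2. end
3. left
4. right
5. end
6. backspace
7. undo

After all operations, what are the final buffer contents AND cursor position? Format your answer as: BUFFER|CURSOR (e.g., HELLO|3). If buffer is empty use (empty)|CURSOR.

After op 1 (backspace): buf='PIQQNN' cursor=0
After op 2 (end): buf='PIQQNN' cursor=6
After op 3 (left): buf='PIQQNN' cursor=5
After op 4 (right): buf='PIQQNN' cursor=6
After op 5 (end): buf='PIQQNN' cursor=6
After op 6 (backspace): buf='PIQQN' cursor=5
After op 7 (undo): buf='PIQQNN' cursor=6

Answer: PIQQNN|6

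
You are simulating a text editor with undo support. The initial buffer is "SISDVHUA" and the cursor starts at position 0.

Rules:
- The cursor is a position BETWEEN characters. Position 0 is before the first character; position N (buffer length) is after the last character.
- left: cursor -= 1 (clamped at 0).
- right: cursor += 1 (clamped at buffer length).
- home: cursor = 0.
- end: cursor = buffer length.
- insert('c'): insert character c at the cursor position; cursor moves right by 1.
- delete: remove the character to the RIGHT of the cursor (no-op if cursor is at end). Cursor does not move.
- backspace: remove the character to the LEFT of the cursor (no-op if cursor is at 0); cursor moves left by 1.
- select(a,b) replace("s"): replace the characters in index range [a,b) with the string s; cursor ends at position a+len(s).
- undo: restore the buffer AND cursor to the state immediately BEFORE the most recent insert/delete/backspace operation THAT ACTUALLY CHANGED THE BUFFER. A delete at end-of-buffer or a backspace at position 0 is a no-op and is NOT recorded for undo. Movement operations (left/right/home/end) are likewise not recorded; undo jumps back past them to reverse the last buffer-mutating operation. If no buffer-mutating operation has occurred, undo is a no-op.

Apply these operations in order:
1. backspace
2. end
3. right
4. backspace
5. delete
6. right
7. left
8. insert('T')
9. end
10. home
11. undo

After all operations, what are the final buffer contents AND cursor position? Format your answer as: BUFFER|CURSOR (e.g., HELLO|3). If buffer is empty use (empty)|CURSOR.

Answer: SISDVHU|6

Derivation:
After op 1 (backspace): buf='SISDVHUA' cursor=0
After op 2 (end): buf='SISDVHUA' cursor=8
After op 3 (right): buf='SISDVHUA' cursor=8
After op 4 (backspace): buf='SISDVHU' cursor=7
After op 5 (delete): buf='SISDVHU' cursor=7
After op 6 (right): buf='SISDVHU' cursor=7
After op 7 (left): buf='SISDVHU' cursor=6
After op 8 (insert('T')): buf='SISDVHTU' cursor=7
After op 9 (end): buf='SISDVHTU' cursor=8
After op 10 (home): buf='SISDVHTU' cursor=0
After op 11 (undo): buf='SISDVHU' cursor=6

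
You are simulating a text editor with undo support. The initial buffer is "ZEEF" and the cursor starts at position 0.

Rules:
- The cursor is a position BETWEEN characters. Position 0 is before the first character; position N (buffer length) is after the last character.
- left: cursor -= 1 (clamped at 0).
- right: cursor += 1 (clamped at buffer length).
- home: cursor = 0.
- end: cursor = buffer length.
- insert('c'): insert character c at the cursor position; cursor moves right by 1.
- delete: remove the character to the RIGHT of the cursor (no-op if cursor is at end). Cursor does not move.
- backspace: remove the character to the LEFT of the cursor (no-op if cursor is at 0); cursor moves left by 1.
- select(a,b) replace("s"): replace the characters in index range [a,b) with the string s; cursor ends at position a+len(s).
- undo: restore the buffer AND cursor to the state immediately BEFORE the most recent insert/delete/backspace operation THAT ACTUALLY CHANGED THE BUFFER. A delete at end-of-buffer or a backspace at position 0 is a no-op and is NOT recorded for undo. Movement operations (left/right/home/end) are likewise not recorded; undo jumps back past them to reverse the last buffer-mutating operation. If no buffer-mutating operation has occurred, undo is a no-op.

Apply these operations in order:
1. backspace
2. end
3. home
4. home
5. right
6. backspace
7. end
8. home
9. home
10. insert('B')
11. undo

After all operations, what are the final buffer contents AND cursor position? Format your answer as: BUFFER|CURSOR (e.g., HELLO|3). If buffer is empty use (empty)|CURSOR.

After op 1 (backspace): buf='ZEEF' cursor=0
After op 2 (end): buf='ZEEF' cursor=4
After op 3 (home): buf='ZEEF' cursor=0
After op 4 (home): buf='ZEEF' cursor=0
After op 5 (right): buf='ZEEF' cursor=1
After op 6 (backspace): buf='EEF' cursor=0
After op 7 (end): buf='EEF' cursor=3
After op 8 (home): buf='EEF' cursor=0
After op 9 (home): buf='EEF' cursor=0
After op 10 (insert('B')): buf='BEEF' cursor=1
After op 11 (undo): buf='EEF' cursor=0

Answer: EEF|0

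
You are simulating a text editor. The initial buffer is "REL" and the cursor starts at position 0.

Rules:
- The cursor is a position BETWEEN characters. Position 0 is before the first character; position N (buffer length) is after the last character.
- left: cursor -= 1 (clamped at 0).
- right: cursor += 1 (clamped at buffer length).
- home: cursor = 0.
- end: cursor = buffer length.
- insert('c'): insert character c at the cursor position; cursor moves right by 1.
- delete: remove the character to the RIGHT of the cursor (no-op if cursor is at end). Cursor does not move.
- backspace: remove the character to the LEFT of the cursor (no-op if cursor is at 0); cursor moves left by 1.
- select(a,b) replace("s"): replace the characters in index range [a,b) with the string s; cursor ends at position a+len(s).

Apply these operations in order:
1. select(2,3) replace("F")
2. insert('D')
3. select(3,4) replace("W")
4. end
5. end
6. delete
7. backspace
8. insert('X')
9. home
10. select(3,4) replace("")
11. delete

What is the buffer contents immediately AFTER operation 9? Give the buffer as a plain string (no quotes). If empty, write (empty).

After op 1 (select(2,3) replace("F")): buf='REF' cursor=3
After op 2 (insert('D')): buf='REFD' cursor=4
After op 3 (select(3,4) replace("W")): buf='REFW' cursor=4
After op 4 (end): buf='REFW' cursor=4
After op 5 (end): buf='REFW' cursor=4
After op 6 (delete): buf='REFW' cursor=4
After op 7 (backspace): buf='REF' cursor=3
After op 8 (insert('X')): buf='REFX' cursor=4
After op 9 (home): buf='REFX' cursor=0

Answer: REFX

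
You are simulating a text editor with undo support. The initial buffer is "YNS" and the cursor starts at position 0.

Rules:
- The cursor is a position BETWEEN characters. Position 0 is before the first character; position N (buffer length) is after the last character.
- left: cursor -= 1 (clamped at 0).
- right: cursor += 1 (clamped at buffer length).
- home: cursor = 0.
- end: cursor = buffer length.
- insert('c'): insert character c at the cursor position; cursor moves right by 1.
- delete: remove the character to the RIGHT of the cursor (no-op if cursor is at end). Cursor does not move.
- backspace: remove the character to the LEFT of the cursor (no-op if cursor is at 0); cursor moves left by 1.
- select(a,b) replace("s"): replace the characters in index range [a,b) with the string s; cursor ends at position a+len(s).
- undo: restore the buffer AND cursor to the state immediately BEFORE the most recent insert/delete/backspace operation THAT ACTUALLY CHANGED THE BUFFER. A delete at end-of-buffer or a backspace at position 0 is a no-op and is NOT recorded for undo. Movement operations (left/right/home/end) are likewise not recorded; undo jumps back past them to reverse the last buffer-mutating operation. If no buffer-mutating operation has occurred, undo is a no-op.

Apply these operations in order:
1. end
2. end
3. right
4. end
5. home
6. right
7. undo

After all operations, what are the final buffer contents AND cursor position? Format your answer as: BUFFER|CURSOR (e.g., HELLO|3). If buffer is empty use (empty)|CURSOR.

After op 1 (end): buf='YNS' cursor=3
After op 2 (end): buf='YNS' cursor=3
After op 3 (right): buf='YNS' cursor=3
After op 4 (end): buf='YNS' cursor=3
After op 5 (home): buf='YNS' cursor=0
After op 6 (right): buf='YNS' cursor=1
After op 7 (undo): buf='YNS' cursor=1

Answer: YNS|1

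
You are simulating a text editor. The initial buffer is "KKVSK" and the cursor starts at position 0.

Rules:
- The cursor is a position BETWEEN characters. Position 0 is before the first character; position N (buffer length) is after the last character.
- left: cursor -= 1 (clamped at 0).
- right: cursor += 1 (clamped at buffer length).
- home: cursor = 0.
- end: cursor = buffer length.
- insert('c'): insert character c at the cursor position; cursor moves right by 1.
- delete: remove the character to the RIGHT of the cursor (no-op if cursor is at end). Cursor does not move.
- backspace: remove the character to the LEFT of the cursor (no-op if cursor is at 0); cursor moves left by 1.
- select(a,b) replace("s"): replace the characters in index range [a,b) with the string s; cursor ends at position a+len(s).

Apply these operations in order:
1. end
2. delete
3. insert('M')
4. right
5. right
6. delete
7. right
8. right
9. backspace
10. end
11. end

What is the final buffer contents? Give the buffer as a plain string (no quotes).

Answer: KKVSK

Derivation:
After op 1 (end): buf='KKVSK' cursor=5
After op 2 (delete): buf='KKVSK' cursor=5
After op 3 (insert('M')): buf='KKVSKM' cursor=6
After op 4 (right): buf='KKVSKM' cursor=6
After op 5 (right): buf='KKVSKM' cursor=6
After op 6 (delete): buf='KKVSKM' cursor=6
After op 7 (right): buf='KKVSKM' cursor=6
After op 8 (right): buf='KKVSKM' cursor=6
After op 9 (backspace): buf='KKVSK' cursor=5
After op 10 (end): buf='KKVSK' cursor=5
After op 11 (end): buf='KKVSK' cursor=5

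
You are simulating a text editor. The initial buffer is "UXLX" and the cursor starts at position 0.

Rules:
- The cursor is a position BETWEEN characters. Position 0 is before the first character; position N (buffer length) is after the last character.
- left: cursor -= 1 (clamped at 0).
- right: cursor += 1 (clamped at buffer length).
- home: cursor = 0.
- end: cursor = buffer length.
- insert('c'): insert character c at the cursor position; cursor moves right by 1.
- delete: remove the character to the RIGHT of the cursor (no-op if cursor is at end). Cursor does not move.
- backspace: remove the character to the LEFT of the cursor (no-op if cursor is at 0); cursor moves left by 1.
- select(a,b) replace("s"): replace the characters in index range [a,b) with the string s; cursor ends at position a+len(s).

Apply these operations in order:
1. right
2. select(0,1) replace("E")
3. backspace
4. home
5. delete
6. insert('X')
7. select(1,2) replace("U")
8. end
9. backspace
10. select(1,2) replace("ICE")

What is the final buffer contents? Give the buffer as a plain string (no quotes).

Answer: XICE

Derivation:
After op 1 (right): buf='UXLX' cursor=1
After op 2 (select(0,1) replace("E")): buf='EXLX' cursor=1
After op 3 (backspace): buf='XLX' cursor=0
After op 4 (home): buf='XLX' cursor=0
After op 5 (delete): buf='LX' cursor=0
After op 6 (insert('X')): buf='XLX' cursor=1
After op 7 (select(1,2) replace("U")): buf='XUX' cursor=2
After op 8 (end): buf='XUX' cursor=3
After op 9 (backspace): buf='XU' cursor=2
After op 10 (select(1,2) replace("ICE")): buf='XICE' cursor=4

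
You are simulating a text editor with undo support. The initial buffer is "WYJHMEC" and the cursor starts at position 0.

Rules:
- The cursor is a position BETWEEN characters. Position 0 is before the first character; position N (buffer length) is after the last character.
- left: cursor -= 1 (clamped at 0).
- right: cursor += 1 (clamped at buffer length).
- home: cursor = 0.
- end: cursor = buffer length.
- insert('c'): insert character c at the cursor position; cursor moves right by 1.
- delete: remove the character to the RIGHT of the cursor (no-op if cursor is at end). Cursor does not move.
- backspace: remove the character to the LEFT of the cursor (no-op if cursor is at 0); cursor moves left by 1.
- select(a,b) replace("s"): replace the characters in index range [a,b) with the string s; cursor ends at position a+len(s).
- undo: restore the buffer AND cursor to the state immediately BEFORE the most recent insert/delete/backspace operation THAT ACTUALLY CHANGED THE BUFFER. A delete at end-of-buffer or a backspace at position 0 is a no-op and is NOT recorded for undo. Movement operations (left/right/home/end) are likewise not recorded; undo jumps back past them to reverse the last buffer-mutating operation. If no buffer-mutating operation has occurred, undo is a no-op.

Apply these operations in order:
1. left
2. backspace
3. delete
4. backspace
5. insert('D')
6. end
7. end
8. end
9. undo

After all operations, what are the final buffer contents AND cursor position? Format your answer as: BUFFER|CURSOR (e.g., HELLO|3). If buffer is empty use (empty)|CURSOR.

After op 1 (left): buf='WYJHMEC' cursor=0
After op 2 (backspace): buf='WYJHMEC' cursor=0
After op 3 (delete): buf='YJHMEC' cursor=0
After op 4 (backspace): buf='YJHMEC' cursor=0
After op 5 (insert('D')): buf='DYJHMEC' cursor=1
After op 6 (end): buf='DYJHMEC' cursor=7
After op 7 (end): buf='DYJHMEC' cursor=7
After op 8 (end): buf='DYJHMEC' cursor=7
After op 9 (undo): buf='YJHMEC' cursor=0

Answer: YJHMEC|0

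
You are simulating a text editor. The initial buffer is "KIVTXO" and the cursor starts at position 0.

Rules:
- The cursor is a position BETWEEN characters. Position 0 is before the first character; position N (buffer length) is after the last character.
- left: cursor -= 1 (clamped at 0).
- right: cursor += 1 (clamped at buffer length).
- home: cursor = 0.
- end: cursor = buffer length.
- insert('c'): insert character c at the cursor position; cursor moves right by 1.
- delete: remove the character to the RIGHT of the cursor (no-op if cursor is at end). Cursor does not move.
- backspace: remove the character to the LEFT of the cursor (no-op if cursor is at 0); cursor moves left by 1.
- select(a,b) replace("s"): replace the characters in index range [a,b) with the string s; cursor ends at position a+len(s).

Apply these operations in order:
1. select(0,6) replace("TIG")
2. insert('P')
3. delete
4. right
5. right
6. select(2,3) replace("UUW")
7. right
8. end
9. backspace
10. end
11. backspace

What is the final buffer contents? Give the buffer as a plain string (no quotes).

Answer: TIUU

Derivation:
After op 1 (select(0,6) replace("TIG")): buf='TIG' cursor=3
After op 2 (insert('P')): buf='TIGP' cursor=4
After op 3 (delete): buf='TIGP' cursor=4
After op 4 (right): buf='TIGP' cursor=4
After op 5 (right): buf='TIGP' cursor=4
After op 6 (select(2,3) replace("UUW")): buf='TIUUWP' cursor=5
After op 7 (right): buf='TIUUWP' cursor=6
After op 8 (end): buf='TIUUWP' cursor=6
After op 9 (backspace): buf='TIUUW' cursor=5
After op 10 (end): buf='TIUUW' cursor=5
After op 11 (backspace): buf='TIUU' cursor=4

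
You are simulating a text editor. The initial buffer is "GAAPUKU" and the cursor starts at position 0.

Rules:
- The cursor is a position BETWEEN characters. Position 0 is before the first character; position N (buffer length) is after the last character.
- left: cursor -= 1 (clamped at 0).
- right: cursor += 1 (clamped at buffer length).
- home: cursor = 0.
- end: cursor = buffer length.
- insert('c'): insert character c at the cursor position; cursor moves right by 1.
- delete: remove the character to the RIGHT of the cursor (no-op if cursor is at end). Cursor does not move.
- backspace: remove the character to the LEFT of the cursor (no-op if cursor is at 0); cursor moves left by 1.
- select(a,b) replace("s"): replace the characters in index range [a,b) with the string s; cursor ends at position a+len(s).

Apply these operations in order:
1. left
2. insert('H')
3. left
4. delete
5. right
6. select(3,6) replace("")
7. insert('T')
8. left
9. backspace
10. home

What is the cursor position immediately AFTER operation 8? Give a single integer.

After op 1 (left): buf='GAAPUKU' cursor=0
After op 2 (insert('H')): buf='HGAAPUKU' cursor=1
After op 3 (left): buf='HGAAPUKU' cursor=0
After op 4 (delete): buf='GAAPUKU' cursor=0
After op 5 (right): buf='GAAPUKU' cursor=1
After op 6 (select(3,6) replace("")): buf='GAAU' cursor=3
After op 7 (insert('T')): buf='GAATU' cursor=4
After op 8 (left): buf='GAATU' cursor=3

Answer: 3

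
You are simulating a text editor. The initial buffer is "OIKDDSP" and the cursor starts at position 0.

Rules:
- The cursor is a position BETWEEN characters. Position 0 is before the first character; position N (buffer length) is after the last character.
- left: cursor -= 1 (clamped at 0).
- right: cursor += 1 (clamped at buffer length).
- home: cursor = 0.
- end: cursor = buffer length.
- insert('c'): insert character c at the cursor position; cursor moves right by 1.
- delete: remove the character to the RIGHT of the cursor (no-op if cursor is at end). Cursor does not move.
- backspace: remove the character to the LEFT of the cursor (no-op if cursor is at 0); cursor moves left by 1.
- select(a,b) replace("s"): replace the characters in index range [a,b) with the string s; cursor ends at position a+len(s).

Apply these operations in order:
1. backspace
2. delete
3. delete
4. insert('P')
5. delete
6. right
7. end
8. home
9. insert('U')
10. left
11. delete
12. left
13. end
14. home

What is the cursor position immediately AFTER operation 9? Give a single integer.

After op 1 (backspace): buf='OIKDDSP' cursor=0
After op 2 (delete): buf='IKDDSP' cursor=0
After op 3 (delete): buf='KDDSP' cursor=0
After op 4 (insert('P')): buf='PKDDSP' cursor=1
After op 5 (delete): buf='PDDSP' cursor=1
After op 6 (right): buf='PDDSP' cursor=2
After op 7 (end): buf='PDDSP' cursor=5
After op 8 (home): buf='PDDSP' cursor=0
After op 9 (insert('U')): buf='UPDDSP' cursor=1

Answer: 1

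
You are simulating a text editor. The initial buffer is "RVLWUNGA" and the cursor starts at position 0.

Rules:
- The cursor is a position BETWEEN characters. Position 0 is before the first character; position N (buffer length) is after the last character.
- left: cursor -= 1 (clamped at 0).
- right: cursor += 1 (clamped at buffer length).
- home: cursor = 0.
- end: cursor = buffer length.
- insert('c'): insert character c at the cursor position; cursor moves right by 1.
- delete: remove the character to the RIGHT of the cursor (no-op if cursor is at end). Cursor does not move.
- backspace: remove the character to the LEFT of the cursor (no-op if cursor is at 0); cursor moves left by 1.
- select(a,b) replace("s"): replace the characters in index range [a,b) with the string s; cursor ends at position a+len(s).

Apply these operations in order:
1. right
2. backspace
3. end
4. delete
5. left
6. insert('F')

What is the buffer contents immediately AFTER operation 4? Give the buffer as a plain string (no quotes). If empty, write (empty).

Answer: VLWUNGA

Derivation:
After op 1 (right): buf='RVLWUNGA' cursor=1
After op 2 (backspace): buf='VLWUNGA' cursor=0
After op 3 (end): buf='VLWUNGA' cursor=7
After op 4 (delete): buf='VLWUNGA' cursor=7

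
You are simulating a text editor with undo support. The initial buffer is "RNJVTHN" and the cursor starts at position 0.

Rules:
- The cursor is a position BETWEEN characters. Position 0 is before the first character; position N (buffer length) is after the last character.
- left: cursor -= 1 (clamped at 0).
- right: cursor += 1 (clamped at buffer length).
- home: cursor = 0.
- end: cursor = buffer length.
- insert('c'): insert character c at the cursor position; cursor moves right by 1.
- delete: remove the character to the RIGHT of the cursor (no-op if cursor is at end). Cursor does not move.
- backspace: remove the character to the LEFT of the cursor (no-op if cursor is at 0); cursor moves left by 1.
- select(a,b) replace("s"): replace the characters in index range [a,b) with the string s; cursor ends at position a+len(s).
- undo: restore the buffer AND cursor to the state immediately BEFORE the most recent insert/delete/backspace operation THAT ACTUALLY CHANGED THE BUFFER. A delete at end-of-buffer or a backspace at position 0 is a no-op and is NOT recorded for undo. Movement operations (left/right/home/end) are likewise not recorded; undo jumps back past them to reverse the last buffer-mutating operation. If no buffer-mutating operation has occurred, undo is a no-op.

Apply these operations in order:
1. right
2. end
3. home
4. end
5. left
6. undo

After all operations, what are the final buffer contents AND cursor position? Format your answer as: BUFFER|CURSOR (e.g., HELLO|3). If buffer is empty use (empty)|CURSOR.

Answer: RNJVTHN|6

Derivation:
After op 1 (right): buf='RNJVTHN' cursor=1
After op 2 (end): buf='RNJVTHN' cursor=7
After op 3 (home): buf='RNJVTHN' cursor=0
After op 4 (end): buf='RNJVTHN' cursor=7
After op 5 (left): buf='RNJVTHN' cursor=6
After op 6 (undo): buf='RNJVTHN' cursor=6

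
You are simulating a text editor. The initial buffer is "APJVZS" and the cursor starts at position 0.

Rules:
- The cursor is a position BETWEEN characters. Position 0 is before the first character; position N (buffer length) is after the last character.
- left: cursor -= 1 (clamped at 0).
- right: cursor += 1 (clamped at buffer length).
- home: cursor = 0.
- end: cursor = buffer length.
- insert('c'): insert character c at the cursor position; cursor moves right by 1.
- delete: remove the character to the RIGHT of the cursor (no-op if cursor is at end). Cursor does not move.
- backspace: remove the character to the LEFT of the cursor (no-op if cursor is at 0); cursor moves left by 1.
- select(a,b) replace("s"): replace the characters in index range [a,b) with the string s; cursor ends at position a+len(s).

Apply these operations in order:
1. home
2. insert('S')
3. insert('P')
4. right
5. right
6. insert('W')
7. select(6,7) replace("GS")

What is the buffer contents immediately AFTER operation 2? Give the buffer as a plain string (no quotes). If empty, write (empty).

Answer: SAPJVZS

Derivation:
After op 1 (home): buf='APJVZS' cursor=0
After op 2 (insert('S')): buf='SAPJVZS' cursor=1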